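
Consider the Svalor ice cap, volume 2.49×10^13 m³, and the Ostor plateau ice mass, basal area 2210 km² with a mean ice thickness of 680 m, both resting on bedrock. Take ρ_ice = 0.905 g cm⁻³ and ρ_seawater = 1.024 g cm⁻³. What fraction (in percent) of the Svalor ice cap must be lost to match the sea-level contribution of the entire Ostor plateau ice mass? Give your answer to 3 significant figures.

Equal sea-level rise means equal mass of meltwater, i.e. equal mass of ice lost.
Ice mass of Ostor: 1.360×10^15 kg; ice mass of Svalor: 2.253×10^16 kg.
Fraction required = 1.360×10^15 / 2.253×10^16 = 0.0604 → 6.04 %.

≈ 6.04 %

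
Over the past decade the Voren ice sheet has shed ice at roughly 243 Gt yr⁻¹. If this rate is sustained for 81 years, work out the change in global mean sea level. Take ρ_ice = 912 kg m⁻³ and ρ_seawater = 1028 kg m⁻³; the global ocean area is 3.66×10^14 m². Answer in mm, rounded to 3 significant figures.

Total mass lost = 243 Gt/yr × 81 yr = 1.968×10^4 Gt = 1.968×10^16 kg.
ρ_w = 1028 kg m⁻³, so water volume = 1.968×10^16 / 1028 = 1.915×10^13 m³.
Δh = 1.915×10^13 / 3.66×10^14 = 0.0523 m = 52.3 mm.

≈ 52.3 mm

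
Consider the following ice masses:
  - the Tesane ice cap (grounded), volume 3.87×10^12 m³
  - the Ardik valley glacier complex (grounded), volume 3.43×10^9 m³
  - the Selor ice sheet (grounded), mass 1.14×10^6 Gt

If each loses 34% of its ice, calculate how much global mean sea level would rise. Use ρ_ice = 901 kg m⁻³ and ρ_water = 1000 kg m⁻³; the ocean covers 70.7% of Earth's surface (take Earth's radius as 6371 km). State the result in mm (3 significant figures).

Tesane: 0.34 × 3.87×10^12 m³ × (901/1000) = 1.186×10^12 m³ of water.
Ardik: 0.34 × 3.43×10^9 m³ × (901/1000) = 1.051×10^9 m³ of water.
Selor: 0.34 × 1.14×10^6 Gt = 3.876×10^17 kg; dividing by ρ_w = 1000 kg m⁻³ gives 3.876×10^14 m³ of water.
Total added water ≈ 3.888×10^14 m³ over 3.61×10^14 m² → Δh = 1.08 m = 1080 mm.

≈ 1080 mm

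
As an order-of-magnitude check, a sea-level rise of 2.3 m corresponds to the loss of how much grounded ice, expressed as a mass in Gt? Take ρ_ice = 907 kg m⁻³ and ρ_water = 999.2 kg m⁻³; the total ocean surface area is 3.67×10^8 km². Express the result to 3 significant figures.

≈ 8.43×10^5 Gt

Required water volume = Δh × A = 2.3 m × 3.67×10^14 m² = 8.441×10^14 m³.
ρ_w = 999.2 kg m⁻³, so the mass of water = 8.441×10^14 m³ × 999.2 kg m⁻³ = 8.434×10^17 kg = 8.43×10^5 Gt (and the same mass of ice, by conservation).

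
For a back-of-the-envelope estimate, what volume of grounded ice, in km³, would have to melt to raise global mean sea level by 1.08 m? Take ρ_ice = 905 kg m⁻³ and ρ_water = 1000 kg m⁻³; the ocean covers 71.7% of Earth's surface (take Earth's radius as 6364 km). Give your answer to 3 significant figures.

Required water volume = Δh × A = 1.08 m × 3.65×10^14 m² = 3.941×10^14 m³ = 3.941×10^5 km³.
Ice volume = water volume × ρ_w/ρ_ice = 3.941×10^5 × 1000/905 = 4.35×10^5 km³.

≈ 4.35×10^5 km³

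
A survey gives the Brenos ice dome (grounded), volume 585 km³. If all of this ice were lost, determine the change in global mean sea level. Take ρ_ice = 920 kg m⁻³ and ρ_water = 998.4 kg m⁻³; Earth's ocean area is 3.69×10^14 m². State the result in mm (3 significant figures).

Brenos: 585 km³ × (920/998.4) = 539.1 km³ of water.
Spread over 3.69×10^14 m² of ocean, Δh = 5.391×10^11 / 3.69×10^14 = 1.46×10^-3 m = 1.46 mm.

≈ 1.46 mm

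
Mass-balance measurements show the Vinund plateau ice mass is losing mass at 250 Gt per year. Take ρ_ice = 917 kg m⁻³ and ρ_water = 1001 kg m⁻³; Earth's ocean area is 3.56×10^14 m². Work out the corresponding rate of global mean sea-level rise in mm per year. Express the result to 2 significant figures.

ρ_w = 1001 kg m⁻³. Annual water volume added = 250 Gt / ρ_w = 2.500×10^14 kg / 1001 kg m⁻³ = 2.498×10^11 m³.
Δh per year = 2.498×10^11 / 3.56×10^14 = 7.02×10^-4 m = 0.70 mm.

≈ 0.70 mm/yr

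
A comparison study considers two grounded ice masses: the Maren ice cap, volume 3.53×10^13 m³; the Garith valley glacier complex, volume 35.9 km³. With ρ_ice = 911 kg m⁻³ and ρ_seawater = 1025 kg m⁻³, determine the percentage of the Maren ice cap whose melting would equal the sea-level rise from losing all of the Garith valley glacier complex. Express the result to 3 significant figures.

Equal sea-level rise means equal mass of meltwater, i.e. equal mass of ice lost.
Ice mass of Garith: 3.270×10^13 kg; ice mass of Maren: 3.216×10^16 kg.
Fraction required = 3.270×10^13 / 3.216×10^16 = 1.02×10^-3 → 0.102 %.

≈ 0.102 %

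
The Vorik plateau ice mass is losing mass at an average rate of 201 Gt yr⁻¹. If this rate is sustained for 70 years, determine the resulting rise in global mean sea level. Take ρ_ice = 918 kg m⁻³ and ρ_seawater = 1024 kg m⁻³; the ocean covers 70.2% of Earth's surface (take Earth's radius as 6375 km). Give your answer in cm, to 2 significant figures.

Total mass lost = 201 Gt/yr × 70 yr = 1.407×10^4 Gt = 1.407×10^16 kg.
ρ_w = 1024 kg m⁻³, so water volume = 1.407×10^16 / 1024 = 1.374×10^13 m³.
Δh = 1.374×10^13 / 3.59×10^14 = 0.0383 m = 3.8 cm.

≈ 3.8 cm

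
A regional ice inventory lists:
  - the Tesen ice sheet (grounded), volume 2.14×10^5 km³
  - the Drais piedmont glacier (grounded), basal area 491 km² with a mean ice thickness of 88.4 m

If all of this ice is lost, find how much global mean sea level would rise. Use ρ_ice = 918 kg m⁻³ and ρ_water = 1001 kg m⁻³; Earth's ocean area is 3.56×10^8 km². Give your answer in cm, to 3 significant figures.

≈ 55.1 cm

Tesen: 2.14×10^5 km³ × (918/1001) = 1.963×10^5 km³ of water.
Drais: ice volume = 491 km² × 88.4 m = 43.40 km³; 43.40 × (918/1001) = 39.81 km³ of water.
Total added water ≈ 1.963×10^14 m³ over 3.56×10^14 m² → Δh = 0.551 m = 55.1 cm.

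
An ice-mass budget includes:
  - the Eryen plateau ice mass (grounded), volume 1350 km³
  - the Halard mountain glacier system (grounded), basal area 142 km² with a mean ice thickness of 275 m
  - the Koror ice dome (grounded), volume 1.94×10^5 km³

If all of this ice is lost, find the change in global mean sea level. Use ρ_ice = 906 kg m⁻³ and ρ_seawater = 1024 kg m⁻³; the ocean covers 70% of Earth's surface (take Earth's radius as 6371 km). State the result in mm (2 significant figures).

≈ 480 mm

Eryen: 1350 km³ × (906/1024) = 1194 km³ of water.
Halard: ice volume = 142 km² × 275 m = 39.05 km³; 39.05 × (906/1024) = 34.55 km³ of water.
Koror: 1.94×10^5 km³ × (906/1024) = 1.716×10^5 km³ of water.
Total added water ≈ 1.729×10^14 m³ over 3.57×10^14 m² → Δh = 0.484 m = 480 mm.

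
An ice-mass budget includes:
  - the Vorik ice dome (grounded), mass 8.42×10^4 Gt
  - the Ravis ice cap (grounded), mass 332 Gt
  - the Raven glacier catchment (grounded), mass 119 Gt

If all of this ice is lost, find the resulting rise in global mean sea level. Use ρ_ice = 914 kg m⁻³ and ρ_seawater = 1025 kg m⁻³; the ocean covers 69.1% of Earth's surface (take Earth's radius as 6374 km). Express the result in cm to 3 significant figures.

Vorik: 8.42×10^4 Gt = 8.420×10^16 kg; dividing by ρ_w = 1025 kg m⁻³ gives 8.215×10^13 m³ of water.
Ravis: 332 Gt = 3.320×10^14 kg; dividing by ρ_w = 1025 kg m⁻³ gives 3.239×10^11 m³ of water.
Raven: 119 Gt = 1.190×10^14 kg; dividing by ρ_w = 1025 kg m⁻³ gives 1.161×10^11 m³ of water.
Total added water ≈ 8.259×10^13 m³ over 3.53×10^14 m² → Δh = 0.234 m = 23.4 cm.

≈ 23.4 cm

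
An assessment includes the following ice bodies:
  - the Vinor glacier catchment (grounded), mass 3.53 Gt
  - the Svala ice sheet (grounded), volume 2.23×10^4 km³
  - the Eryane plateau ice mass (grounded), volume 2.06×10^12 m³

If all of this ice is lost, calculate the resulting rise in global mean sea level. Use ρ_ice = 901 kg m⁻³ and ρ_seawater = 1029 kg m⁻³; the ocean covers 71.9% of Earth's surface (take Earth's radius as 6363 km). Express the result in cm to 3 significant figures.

≈ 5.83 cm

Vinor: 3.53 Gt = 3.530×10^12 kg; dividing by ρ_w = 1029 kg m⁻³ gives 3.431×10^9 m³ of water.
Svala: 2.23×10^4 km³ × (901/1029) = 1.953×10^4 km³ of water.
Eryane: 2.06×10^12 m³ × (901/1029) = 1.804×10^12 m³ of water.
Total added water ≈ 2.133×10^13 m³ over 3.66×10^14 m² → Δh = 0.0583 m = 5.83 cm.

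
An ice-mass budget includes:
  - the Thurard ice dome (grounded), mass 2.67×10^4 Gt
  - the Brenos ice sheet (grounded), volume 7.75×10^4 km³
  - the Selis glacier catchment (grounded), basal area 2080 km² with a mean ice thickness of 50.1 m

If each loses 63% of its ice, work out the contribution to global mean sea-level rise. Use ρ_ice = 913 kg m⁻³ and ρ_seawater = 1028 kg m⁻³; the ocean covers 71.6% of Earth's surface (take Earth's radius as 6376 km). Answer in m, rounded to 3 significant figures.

Thurard: 0.63 × 2.67×10^4 Gt = 1.682×10^16 kg; dividing by ρ_w = 1028 kg m⁻³ gives 1.636×10^13 m³ of water.
Brenos: 0.63 × 7.75×10^4 km³ × (913/1028) = 4.336×10^4 km³ of water.
Selis: ice volume = 2080 km² × 50.1 m = 104.2 km³; 0.63 × 104.2 × (913/1028) = 58.31 km³ of water.
Total added water ≈ 5.978×10^13 m³ over 3.66×10^14 m² → Δh = 0.163 m.

≈ 0.163 m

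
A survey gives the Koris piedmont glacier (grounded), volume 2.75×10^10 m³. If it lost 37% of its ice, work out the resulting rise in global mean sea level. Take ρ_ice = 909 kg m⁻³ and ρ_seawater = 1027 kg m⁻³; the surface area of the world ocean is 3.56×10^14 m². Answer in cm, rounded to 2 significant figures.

≈ 2.5×10^-3 cm

Koris: 0.37 × 2.75×10^10 m³ × (909/1027) = 9.006×10^9 m³ of water.
Spread over 3.56×10^14 m² of ocean, Δh = 9.006×10^9 / 3.56×10^14 = 2.53×10^-5 m = 2.5×10^-3 cm.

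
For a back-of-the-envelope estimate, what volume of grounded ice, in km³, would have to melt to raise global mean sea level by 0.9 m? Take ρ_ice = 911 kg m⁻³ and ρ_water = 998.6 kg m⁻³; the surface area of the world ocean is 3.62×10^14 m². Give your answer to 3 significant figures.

≈ 3.57×10^5 km³

Required water volume = Δh × A = 0.9 m × 3.62×10^14 m² = 3.258×10^14 m³ = 3.258×10^5 km³.
Ice volume = water volume × ρ_w/ρ_ice = 3.258×10^5 × 998.6/911 = 3.57×10^5 km³.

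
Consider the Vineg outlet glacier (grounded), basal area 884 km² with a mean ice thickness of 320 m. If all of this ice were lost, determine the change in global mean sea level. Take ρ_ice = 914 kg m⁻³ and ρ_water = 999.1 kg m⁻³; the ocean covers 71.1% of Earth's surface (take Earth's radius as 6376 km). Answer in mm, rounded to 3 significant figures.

Vineg: ice volume = 884 km² × 320 m = 282.9 km³; 282.9 × (914/999.1) = 258.8 km³ of water.
Spread over 3.63×10^14 m² of ocean, Δh = 2.588×10^11 / 3.63×10^14 = 7.12×10^-4 m = 0.712 mm.

≈ 0.712 mm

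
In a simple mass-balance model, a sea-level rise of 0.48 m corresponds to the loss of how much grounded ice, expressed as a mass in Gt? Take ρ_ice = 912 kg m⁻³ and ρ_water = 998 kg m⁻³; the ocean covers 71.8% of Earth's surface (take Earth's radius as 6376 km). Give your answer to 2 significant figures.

≈ 1.8×10^5 Gt

Required water volume = Δh × A = 0.48 m × 3.67×10^14 m² = 1.761×10^14 m³.
ρ_w = 998 kg m⁻³, so the mass of water = 1.761×10^14 m³ × 998 kg m⁻³ = 1.757×10^17 kg = 1.8×10^5 Gt (and the same mass of ice, by conservation).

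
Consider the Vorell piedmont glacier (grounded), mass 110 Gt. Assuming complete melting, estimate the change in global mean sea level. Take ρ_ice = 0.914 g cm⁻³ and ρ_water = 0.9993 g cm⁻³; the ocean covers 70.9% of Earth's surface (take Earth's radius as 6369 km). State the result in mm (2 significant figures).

Vorell: 110 Gt = 1.100×10^14 kg; dividing by ρ_w = 0.9993 g cm⁻³ = 999.3 kg m⁻³ gives 1.101×10^11 m³ of water.
Spread over 3.61×10^14 m² of ocean, Δh = 1.101×10^11 / 3.61×10^14 = 3.05×10^-4 m = 0.30 mm.

≈ 0.30 mm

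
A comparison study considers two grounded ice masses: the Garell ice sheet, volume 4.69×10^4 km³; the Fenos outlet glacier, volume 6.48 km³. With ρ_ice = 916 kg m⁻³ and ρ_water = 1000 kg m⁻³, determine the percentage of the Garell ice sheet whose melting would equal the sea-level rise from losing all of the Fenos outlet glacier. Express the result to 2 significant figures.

Equal sea-level rise means equal mass of meltwater, i.e. equal mass of ice lost.
Ice mass of Fenos: 5.936×10^12 kg; ice mass of Garell: 4.296×10^16 kg.
Fraction required = 5.936×10^12 / 4.296×10^16 = 1.38×10^-4 → 0.014 %.

≈ 0.014 %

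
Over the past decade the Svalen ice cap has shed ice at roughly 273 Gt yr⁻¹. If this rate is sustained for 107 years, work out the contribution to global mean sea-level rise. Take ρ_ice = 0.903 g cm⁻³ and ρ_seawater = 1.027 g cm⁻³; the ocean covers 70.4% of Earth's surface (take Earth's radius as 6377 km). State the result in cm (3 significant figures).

Total mass lost = 273 Gt/yr × 107 yr = 2.921×10^4 Gt = 2.921×10^16 kg.
ρ_w = 1.027 g cm⁻³ = 1027 kg m⁻³, so water volume = 2.921×10^16 / 1027 = 2.844×10^13 m³.
Δh = 2.844×10^13 / 3.60×10^14 = 0.0791 m = 7.91 cm.

≈ 7.91 cm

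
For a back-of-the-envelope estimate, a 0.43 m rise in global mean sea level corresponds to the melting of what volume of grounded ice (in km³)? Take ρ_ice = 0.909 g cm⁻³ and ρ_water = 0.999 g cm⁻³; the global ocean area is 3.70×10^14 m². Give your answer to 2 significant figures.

Required water volume = Δh × A = 0.43 m × 3.70×10^14 m² = 1.591×10^14 m³ = 1.591×10^5 km³.
Ice volume = water volume × ρ_w/ρ_ice = 1.591×10^5 × 999/909 = 1.7×10^5 km³.

≈ 1.7×10^5 km³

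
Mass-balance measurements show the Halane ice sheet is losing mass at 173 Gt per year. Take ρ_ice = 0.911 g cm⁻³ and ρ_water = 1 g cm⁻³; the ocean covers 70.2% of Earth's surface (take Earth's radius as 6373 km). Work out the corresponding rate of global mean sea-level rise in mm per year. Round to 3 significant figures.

≈ 0.483 mm/yr

ρ_w = 1 g cm⁻³ = 1000 kg m⁻³. Annual water volume added = 173 Gt / ρ_w = 1.730×10^14 kg / 1000 kg m⁻³ = 1.730×10^11 m³.
Δh per year = 1.730×10^11 / 3.58×10^14 = 4.83×10^-4 m = 0.483 mm.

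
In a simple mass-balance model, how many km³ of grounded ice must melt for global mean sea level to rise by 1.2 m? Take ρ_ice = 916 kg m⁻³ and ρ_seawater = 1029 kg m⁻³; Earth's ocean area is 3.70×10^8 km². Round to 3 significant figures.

≈ 4.99×10^5 km³

Required water volume = Δh × A = 1.2 m × 3.70×10^14 m² = 4.440×10^14 m³ = 4.440×10^5 km³.
Ice volume = water volume × ρ_w/ρ_ice = 4.440×10^5 × 1029/916 = 4.99×10^5 km³.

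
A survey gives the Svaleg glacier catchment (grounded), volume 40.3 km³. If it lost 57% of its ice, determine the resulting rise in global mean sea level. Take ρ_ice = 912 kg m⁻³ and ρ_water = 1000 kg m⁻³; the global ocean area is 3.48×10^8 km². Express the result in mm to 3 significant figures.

Svaleg: 0.57 × 40.3 km³ × (912/1000) = 20.95 km³ of water.
Spread over 3.48×10^14 m² of ocean, Δh = 2.095×10^10 / 3.48×10^14 = 6.02×10^-5 m = 0.0602 mm.

≈ 0.0602 mm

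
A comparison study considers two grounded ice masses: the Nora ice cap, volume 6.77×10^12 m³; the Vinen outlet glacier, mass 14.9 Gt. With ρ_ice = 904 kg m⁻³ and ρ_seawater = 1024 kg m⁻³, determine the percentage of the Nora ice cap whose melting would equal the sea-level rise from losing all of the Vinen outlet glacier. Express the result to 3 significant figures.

≈ 0.243 %

Equal sea-level rise means equal mass of meltwater, i.e. equal mass of ice lost.
Ice mass of Vinen: 1.490×10^13 kg; ice mass of Nora: 6.120×10^15 kg.
Fraction required = 1.490×10^13 / 6.120×10^15 = 2.43×10^-3 → 0.243 %.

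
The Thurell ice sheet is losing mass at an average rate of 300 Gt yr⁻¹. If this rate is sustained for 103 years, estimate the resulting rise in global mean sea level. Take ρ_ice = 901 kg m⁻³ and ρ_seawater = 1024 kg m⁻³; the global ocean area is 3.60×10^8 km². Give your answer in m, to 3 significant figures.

≈ 0.0838 m

Total mass lost = 300 Gt/yr × 103 yr = 3.090×10^4 Gt = 3.090×10^16 kg.
ρ_w = 1024 kg m⁻³, so water volume = 3.090×10^16 / 1024 = 3.018×10^13 m³.
Δh = 3.018×10^13 / 3.60×10^14 = 0.0838 m.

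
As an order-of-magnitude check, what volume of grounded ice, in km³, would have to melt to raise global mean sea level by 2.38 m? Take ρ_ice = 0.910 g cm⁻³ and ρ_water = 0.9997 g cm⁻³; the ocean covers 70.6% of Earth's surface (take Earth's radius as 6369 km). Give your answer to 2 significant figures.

Required water volume = Δh × A = 2.38 m × 3.60×10^14 m² = 8.565×10^14 m³ = 8.565×10^5 km³.
Ice volume = water volume × ρ_w/ρ_ice = 8.565×10^5 × 999.7/910 = 9.4×10^5 km³.

≈ 9.4×10^5 km³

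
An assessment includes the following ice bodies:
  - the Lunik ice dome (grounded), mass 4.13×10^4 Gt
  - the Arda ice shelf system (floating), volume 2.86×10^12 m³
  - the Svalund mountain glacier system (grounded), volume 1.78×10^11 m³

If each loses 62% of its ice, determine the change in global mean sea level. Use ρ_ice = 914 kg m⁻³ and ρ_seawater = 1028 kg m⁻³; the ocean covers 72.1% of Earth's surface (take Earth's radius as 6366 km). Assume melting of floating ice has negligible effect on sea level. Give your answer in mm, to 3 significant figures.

≈ 68.1 mm

Lunik: 0.62 × 4.13×10^4 Gt = 2.561×10^16 kg; dividing by ρ_w = 1028 kg m⁻³ gives 2.491×10^13 m³ of water.
The Arda ice shelf system is floating and already displaces its own weight of water, so its melt adds essentially nothing to sea level.
Svalund: 0.62 × 1.78×10^11 m³ × (914/1028) = 9.812×10^10 m³ of water.
Total added water ≈ 2.501×10^13 m³ over 3.67×10^14 m² → Δh = 0.0681 m = 68.1 mm.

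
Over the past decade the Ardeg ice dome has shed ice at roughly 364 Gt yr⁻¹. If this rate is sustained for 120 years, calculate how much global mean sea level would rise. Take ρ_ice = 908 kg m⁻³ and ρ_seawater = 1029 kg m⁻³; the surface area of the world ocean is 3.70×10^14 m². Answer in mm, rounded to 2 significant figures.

≈ 110 mm

Total mass lost = 364 Gt/yr × 120 yr = 4.368×10^4 Gt = 4.368×10^16 kg.
ρ_w = 1029 kg m⁻³, so water volume = 4.368×10^16 / 1029 = 4.245×10^13 m³.
Δh = 4.245×10^13 / 3.70×10^14 = 0.115 m = 110 mm.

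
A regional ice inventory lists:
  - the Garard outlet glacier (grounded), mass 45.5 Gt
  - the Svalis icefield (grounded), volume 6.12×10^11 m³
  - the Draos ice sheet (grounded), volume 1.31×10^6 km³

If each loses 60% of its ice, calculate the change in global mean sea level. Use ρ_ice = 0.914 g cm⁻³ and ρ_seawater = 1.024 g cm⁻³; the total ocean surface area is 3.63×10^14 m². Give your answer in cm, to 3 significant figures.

≈ 193 cm

Garard: 0.6 × 45.5 Gt = 2.730×10^13 kg; dividing by ρ_w = 1.024 g cm⁻³ = 1024 kg m⁻³ gives 2.666×10^10 m³ of water.
Svalis: 0.6 × 6.12×10^11 m³ × (914/1024) = 3.278×10^11 m³ of water.
Draos: 0.6 × 1.31×10^6 km³ × (914/1024) = 7.016×10^5 km³ of water.
Total added water ≈ 7.019×10^14 m³ over 3.63×10^14 m² → Δh = 1.93 m = 193 cm.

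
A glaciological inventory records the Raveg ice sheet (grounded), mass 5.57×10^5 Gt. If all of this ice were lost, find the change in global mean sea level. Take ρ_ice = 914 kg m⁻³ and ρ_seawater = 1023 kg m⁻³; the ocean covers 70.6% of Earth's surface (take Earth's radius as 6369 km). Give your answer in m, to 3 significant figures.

≈ 1.51 m

Raveg: 5.57×10^5 Gt = 5.570×10^17 kg; dividing by ρ_w = 1023 kg m⁻³ gives 5.445×10^14 m³ of water.
Spread over 3.60×10^14 m² of ocean, Δh = 5.445×10^14 / 3.60×10^14 = 1.51 m.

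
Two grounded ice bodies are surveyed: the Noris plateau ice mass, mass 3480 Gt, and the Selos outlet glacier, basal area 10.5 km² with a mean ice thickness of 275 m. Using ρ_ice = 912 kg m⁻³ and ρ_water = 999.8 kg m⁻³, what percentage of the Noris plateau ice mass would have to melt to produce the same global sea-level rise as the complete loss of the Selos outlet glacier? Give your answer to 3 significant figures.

Equal sea-level rise means equal mass of meltwater, i.e. equal mass of ice lost.
Ice mass of Selos: 2.633×10^12 kg; ice mass of Noris: 3.480×10^15 kg.
Fraction required = 2.633×10^12 / 3.480×10^15 = 7.57×10^-4 → 0.0757 %.

≈ 0.0757 %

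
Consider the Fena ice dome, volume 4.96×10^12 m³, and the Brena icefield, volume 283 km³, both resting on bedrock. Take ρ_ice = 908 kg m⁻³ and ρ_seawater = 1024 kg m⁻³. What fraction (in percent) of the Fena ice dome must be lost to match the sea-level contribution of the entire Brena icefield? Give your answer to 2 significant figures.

Equal sea-level rise means equal mass of meltwater, i.e. equal mass of ice lost.
Ice mass of Brena: 2.570×10^14 kg; ice mass of Fena: 4.504×10^15 kg.
Fraction required = 2.570×10^14 / 4.504×10^15 = 0.0571 → 5.7 %.

≈ 5.7 %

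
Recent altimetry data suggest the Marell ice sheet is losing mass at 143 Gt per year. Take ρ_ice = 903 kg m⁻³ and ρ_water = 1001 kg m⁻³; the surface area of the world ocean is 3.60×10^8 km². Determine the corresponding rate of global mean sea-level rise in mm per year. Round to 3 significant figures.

≈ 0.397 mm/yr

ρ_w = 1001 kg m⁻³. Annual water volume added = 143 Gt / ρ_w = 1.430×10^14 kg / 1001 kg m⁻³ = 1.429×10^11 m³.
Δh per year = 1.429×10^11 / 3.60×10^14 = 3.97×10^-4 m = 0.397 mm.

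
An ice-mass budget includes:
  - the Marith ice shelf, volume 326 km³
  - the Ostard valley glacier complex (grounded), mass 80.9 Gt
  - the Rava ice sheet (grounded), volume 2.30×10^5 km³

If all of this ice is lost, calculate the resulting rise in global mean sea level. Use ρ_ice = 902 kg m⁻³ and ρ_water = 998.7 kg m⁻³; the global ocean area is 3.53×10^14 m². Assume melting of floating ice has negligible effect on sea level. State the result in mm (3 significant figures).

The Marith ice shelf is floating and already displaces its own weight of water, so its melt adds essentially nothing to sea level.
Ostard: 80.9 Gt = 8.090×10^13 kg; dividing by ρ_w = 998.7 kg m⁻³ gives 8.101×10^10 m³ of water.
Rava: 2.30×10^5 km³ × (902/998.7) = 2.077×10^5 km³ of water.
Total added water ≈ 2.078×10^14 m³ over 3.53×10^14 m² → Δh = 0.589 m = 589 mm.

≈ 589 mm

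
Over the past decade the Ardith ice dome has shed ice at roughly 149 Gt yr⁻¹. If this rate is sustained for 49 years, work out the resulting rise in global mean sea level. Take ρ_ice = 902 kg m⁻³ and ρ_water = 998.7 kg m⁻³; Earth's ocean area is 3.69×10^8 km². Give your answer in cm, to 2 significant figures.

Total mass lost = 149 Gt/yr × 49 yr = 7301 Gt = 7.301×10^15 kg.
ρ_w = 998.7 kg m⁻³, so water volume = 7.301×10^15 / 998.7 = 7.311×10^12 m³.
Δh = 7.311×10^12 / 3.69×10^14 = 0.0198 m = 2.0 cm.

≈ 2.0 cm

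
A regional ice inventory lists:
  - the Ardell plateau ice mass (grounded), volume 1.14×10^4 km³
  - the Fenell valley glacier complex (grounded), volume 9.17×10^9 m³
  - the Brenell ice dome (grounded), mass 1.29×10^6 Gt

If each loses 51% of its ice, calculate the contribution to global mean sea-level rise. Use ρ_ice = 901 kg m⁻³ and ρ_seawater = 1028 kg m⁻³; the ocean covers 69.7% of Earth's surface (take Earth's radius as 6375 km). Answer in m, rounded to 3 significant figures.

≈ 1.81 m

Ardell: 0.51 × 1.14×10^4 km³ × (901/1028) = 5096 km³ of water.
Fenell: 0.51 × 9.17×10^9 m³ × (901/1028) = 4.099×10^9 m³ of water.
Brenell: 0.51 × 1.29×10^6 Gt = 6.579×10^17 kg; dividing by ρ_w = 1028 kg m⁻³ gives 6.400×10^14 m³ of water.
Total added water ≈ 6.451×10^14 m³ over 3.56×10^14 m² → Δh = 1.81 m.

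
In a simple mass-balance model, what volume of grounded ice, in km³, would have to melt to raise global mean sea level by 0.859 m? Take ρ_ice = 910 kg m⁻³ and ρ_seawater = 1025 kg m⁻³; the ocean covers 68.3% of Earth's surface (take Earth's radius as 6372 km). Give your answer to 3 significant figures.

Required water volume = Δh × A = 0.859 m × 3.48×10^14 m² = 2.993×10^14 m³ = 2.993×10^5 km³.
Ice volume = water volume × ρ_w/ρ_ice = 2.993×10^5 × 1025/910 = 3.37×10^5 km³.

≈ 3.37×10^5 km³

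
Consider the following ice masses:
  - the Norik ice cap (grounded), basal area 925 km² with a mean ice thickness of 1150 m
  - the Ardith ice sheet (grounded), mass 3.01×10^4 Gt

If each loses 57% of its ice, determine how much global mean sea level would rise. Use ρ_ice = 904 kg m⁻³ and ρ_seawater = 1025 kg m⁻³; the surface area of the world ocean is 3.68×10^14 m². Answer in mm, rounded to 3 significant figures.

≈ 46.9 mm

Norik: ice volume = 925 km² × 1150 m = 1064 km³; 0.57 × 1064 × (904/1025) = 534.8 km³ of water.
Ardith: 0.57 × 3.01×10^4 Gt = 1.716×10^16 kg; dividing by ρ_w = 1025 kg m⁻³ gives 1.674×10^13 m³ of water.
Total added water ≈ 1.727×10^13 m³ over 3.68×10^14 m² → Δh = 0.0469 m = 46.9 mm.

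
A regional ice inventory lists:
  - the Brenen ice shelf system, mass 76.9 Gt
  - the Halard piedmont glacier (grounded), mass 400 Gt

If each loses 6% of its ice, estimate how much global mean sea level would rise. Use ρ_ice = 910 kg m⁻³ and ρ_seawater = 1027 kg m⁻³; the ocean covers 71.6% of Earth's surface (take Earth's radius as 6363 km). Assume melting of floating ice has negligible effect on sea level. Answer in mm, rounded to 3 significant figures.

The Brenen ice shelf system is floating and already displaces its own weight of water, so its melt adds essentially nothing to sea level.
Halard: 0.06 × 400 Gt = 2.400×10^13 kg; dividing by ρ_w = 1027 kg m⁻³ gives 2.337×10^10 m³ of water.
Total added water ≈ 2.337×10^10 m³ over 3.64×10^14 m² → Δh = 6.41×10^-5 m = 0.0641 mm.

≈ 0.0641 mm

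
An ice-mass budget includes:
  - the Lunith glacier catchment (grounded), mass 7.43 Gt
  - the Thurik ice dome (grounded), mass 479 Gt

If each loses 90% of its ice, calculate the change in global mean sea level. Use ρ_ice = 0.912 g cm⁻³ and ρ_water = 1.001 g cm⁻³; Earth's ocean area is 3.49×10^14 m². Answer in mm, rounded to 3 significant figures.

≈ 1.25 mm

Lunith: 0.9 × 7.43 Gt = 6.687×10^12 kg; dividing by ρ_w = 1.001 g cm⁻³ = 1001 kg m⁻³ gives 6.680×10^9 m³ of water.
Thurik: 0.9 × 479 Gt = 4.311×10^14 kg; dividing by ρ_w = 1001 kg m⁻³ gives 4.307×10^11 m³ of water.
Total added water ≈ 4.373×10^11 m³ over 3.49×10^14 m² → Δh = 1.25×10^-3 m = 1.25 mm.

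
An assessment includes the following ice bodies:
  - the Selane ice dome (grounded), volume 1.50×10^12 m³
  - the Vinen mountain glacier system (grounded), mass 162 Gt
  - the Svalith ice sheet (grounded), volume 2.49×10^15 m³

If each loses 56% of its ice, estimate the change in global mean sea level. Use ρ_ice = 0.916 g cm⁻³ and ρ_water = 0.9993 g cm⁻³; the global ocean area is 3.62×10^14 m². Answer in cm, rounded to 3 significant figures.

≈ 353 cm

Selane: 0.56 × 1.50×10^12 m³ × (916/999.3) = 7.700×10^11 m³ of water.
Vinen: 0.56 × 162 Gt = 9.072×10^13 kg; dividing by ρ_w = 0.9993 g cm⁻³ = 999.3 kg m⁻³ gives 9.078×10^10 m³ of water.
Svalith: 0.56 × 2.49×10^15 m³ × (916/999.3) = 1.278×10^15 m³ of water.
Total added water ≈ 1.279×10^15 m³ over 3.62×10^14 m² → Δh = 3.53 m = 353 cm.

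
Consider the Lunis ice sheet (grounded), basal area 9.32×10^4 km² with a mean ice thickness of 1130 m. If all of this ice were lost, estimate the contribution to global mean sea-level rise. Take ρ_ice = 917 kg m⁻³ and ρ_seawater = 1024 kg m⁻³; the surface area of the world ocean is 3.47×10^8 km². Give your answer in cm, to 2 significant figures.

Lunis: ice volume = 9.32×10^4 km² × 1130 m = 1.053×10^5 km³; 1.053×10^5 × (917/1024) = 9.431×10^4 km³ of water.
Spread over 3.47×10^14 m² of ocean, Δh = 9.431×10^13 / 3.47×10^14 = 0.272 m = 27 cm.

≈ 27 cm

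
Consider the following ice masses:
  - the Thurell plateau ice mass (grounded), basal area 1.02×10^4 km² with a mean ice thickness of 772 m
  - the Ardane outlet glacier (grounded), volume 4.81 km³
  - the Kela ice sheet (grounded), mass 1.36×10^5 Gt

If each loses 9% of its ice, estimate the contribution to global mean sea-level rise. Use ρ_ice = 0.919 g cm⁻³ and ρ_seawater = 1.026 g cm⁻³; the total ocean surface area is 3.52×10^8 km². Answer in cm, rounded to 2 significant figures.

≈ 3.6 cm

Thurell: ice volume = 1.02×10^4 km² × 772 m = 7874 km³; 0.09 × 7874 × (919/1026) = 634.8 km³ of water.
Ardane: 0.09 × 4.81 km³ × (919/1026) = 0.3878 km³ of water.
Kela: 0.09 × 1.36×10^5 Gt = 1.224×10^16 kg; dividing by ρ_w = 1.026 g cm⁻³ = 1026 kg m⁻³ gives 1.193×10^13 m³ of water.
Total added water ≈ 1.256×10^13 m³ over 3.52×10^14 m² → Δh = 0.0357 m = 3.6 cm.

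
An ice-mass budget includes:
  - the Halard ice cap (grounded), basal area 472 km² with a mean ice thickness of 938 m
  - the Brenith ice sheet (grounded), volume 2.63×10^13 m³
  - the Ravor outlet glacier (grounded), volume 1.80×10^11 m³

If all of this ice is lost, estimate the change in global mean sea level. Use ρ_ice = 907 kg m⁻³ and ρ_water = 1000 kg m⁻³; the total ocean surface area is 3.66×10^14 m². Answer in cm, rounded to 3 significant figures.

Halard: ice volume = 472 km² × 938 m = 442.7 km³; 442.7 × (907/1000) = 401.6 km³ of water.
Brenith: 2.63×10^13 m³ × (907/1000) = 2.385×10^13 m³ of water.
Ravor: 1.80×10^11 m³ × (907/1000) = 1.633×10^11 m³ of water.
Total added water ≈ 2.442×10^13 m³ over 3.66×10^14 m² → Δh = 0.0667 m = 6.67 cm.

≈ 6.67 cm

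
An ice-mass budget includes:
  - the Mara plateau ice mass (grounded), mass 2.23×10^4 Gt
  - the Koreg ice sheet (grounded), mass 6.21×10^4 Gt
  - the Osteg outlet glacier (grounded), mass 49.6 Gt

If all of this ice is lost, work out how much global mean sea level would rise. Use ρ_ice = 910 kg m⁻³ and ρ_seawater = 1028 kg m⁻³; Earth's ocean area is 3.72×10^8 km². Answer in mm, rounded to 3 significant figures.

Mara: 2.23×10^4 Gt = 2.230×10^16 kg; dividing by ρ_w = 1028 kg m⁻³ gives 2.169×10^13 m³ of water.
Koreg: 6.21×10^4 Gt = 6.210×10^16 kg; dividing by ρ_w = 1028 kg m⁻³ gives 6.041×10^13 m³ of water.
Osteg: 49.6 Gt = 4.960×10^13 kg; dividing by ρ_w = 1028 kg m⁻³ gives 4.825×10^10 m³ of water.
Total added water ≈ 8.215×10^13 m³ over 3.72×10^14 m² → Δh = 0.221 m = 221 mm.

≈ 221 mm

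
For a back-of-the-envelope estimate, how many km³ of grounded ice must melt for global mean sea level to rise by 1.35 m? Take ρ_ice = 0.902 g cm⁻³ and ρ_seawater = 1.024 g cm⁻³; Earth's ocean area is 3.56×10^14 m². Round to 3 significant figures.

Required water volume = Δh × A = 1.35 m × 3.56×10^14 m² = 4.806×10^14 m³ = 4.806×10^5 km³.
Ice volume = water volume × ρ_w/ρ_ice = 4.806×10^5 × 1024/902 = 5.46×10^5 km³.

≈ 5.46×10^5 km³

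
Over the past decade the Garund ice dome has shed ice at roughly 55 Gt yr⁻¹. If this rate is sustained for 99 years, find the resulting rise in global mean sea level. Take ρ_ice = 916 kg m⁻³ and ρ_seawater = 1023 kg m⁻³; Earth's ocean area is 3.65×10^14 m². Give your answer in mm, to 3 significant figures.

≈ 14.6 mm

Total mass lost = 55 Gt/yr × 99 yr = 5445 Gt = 5.445×10^15 kg.
ρ_w = 1023 kg m⁻³, so water volume = 5.445×10^15 / 1023 = 5.323×10^12 m³.
Δh = 5.323×10^12 / 3.65×10^14 = 0.0146 m = 14.6 mm.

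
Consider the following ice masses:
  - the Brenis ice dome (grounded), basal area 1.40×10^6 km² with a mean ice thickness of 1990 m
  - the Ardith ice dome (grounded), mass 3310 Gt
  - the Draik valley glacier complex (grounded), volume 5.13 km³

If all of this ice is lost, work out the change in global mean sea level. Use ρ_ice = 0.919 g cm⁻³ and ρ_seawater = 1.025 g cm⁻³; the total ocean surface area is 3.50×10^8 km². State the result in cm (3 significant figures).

Brenis: ice volume = 1.40×10^6 km² × 1990 m = 2.786×10^6 km³; 2.786×10^6 × (919/1025) = 2.498×10^6 km³ of water.
Ardith: 3310 Gt = 3.310×10^15 kg; dividing by ρ_w = 1.025 g cm⁻³ = 1025 kg m⁻³ gives 3.229×10^12 m³ of water.
Draik: 5.13 km³ × (919/1025) = 4.599 km³ of water.
Total added water ≈ 2.501×10^15 m³ over 3.50×10^14 m² → Δh = 7.15 m = 715 cm.

≈ 715 cm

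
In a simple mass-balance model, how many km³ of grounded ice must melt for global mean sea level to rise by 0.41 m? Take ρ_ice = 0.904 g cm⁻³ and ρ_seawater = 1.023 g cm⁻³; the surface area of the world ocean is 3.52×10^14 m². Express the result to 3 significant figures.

Required water volume = Δh × A = 0.41 m × 3.52×10^14 m² = 1.443×10^14 m³ = 1.443×10^5 km³.
Ice volume = water volume × ρ_w/ρ_ice = 1.443×10^5 × 1023/904 = 1.63×10^5 km³.

≈ 1.63×10^5 km³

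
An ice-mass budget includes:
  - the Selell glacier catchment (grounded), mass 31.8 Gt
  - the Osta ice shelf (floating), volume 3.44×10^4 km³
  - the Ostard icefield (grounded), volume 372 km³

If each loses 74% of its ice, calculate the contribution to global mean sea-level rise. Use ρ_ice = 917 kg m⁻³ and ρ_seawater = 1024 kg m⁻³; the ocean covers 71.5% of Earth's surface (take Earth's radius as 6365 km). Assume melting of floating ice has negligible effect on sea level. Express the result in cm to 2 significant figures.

≈ 0.074 cm

Selell: 0.74 × 31.8 Gt = 2.353×10^13 kg; dividing by ρ_w = 1024 kg m⁻³ gives 2.298×10^10 m³ of water.
The Osta ice shelf is floating and already displaces its own weight of water, so its melt adds essentially nothing to sea level.
Ostard: 0.74 × 372 km³ × (917/1024) = 246.5 km³ of water.
Total added water ≈ 2.695×10^11 m³ over 3.64×10^14 m² → Δh = 7.40×10^-4 m = 0.074 cm.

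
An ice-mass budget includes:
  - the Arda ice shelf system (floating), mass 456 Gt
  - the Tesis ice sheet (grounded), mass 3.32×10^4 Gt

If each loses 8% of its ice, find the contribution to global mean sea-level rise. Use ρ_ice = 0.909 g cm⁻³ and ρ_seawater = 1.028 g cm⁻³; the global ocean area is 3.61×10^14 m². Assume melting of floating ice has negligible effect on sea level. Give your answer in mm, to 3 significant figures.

The Arda ice shelf system is floating and already displaces its own weight of water, so its melt adds essentially nothing to sea level.
Tesis: 0.08 × 3.32×10^4 Gt = 2.656×10^15 kg; dividing by ρ_w = 1.028 g cm⁻³ = 1028 kg m⁻³ gives 2.584×10^12 m³ of water.
Total added water ≈ 2.584×10^12 m³ over 3.61×10^14 m² → Δh = 7.16×10^-3 m = 7.16 mm.

≈ 7.16 mm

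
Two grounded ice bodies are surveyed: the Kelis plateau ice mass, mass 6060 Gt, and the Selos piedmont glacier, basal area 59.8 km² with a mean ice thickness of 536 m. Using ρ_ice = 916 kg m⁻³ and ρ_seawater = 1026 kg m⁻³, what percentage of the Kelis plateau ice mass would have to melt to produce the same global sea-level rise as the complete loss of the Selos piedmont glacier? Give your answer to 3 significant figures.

≈ 0.484 %

Equal sea-level rise means equal mass of meltwater, i.e. equal mass of ice lost.
Ice mass of Selos: 2.936×10^13 kg; ice mass of Kelis: 6.060×10^15 kg.
Fraction required = 2.936×10^13 / 6.060×10^15 = 4.84×10^-3 → 0.484 %.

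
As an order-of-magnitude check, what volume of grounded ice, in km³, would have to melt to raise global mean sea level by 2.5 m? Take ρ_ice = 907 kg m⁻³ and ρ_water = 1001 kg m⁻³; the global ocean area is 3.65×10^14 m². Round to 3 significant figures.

≈ 1.01×10^6 km³

Required water volume = Δh × A = 2.5 m × 3.65×10^14 m² = 9.125×10^14 m³ = 9.125×10^5 km³.
Ice volume = water volume × ρ_w/ρ_ice = 9.125×10^5 × 1001/907 = 1.01×10^6 km³.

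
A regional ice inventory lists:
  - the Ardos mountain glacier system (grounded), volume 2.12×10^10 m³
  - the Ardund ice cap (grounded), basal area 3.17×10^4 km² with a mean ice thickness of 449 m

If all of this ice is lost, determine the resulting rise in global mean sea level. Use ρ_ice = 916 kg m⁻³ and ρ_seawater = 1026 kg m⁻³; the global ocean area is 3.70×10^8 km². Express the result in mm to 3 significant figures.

Ardos: 2.12×10^10 m³ × (916/1026) = 1.893×10^10 m³ of water.
Ardund: ice volume = 3.17×10^4 km² × 449 m = 1.423×10^4 km³; 1.423×10^4 × (916/1026) = 1.271×10^4 km³ of water.
Total added water ≈ 1.273×10^13 m³ over 3.70×10^14 m² → Δh = 0.0344 m = 34.4 mm.

≈ 34.4 mm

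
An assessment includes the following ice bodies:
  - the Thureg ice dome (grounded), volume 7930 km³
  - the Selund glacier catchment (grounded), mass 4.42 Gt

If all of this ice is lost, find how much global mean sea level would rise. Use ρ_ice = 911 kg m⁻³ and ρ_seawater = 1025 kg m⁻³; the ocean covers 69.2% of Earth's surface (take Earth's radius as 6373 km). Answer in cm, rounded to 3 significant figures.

≈ 2.00 cm

Thureg: 7930 km³ × (911/1025) = 7048 km³ of water.
Selund: 4.42 Gt = 4.420×10^12 kg; dividing by ρ_w = 1025 kg m⁻³ gives 4.312×10^9 m³ of water.
Total added water ≈ 7.052×10^12 m³ over 3.53×10^14 m² → Δh = 0.0200 m = 2.00 cm.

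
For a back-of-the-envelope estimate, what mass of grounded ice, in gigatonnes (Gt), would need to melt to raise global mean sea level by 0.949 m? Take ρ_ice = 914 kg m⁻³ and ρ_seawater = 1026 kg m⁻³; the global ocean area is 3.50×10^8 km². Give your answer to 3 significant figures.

Required water volume = Δh × A = 0.949 m × 3.50×10^14 m² = 3.322×10^14 m³.
ρ_w = 1026 kg m⁻³, so the mass of water = 3.322×10^14 m³ × 1026 kg m⁻³ = 3.408×10^17 kg = 3.41×10^5 Gt (and the same mass of ice, by conservation).

≈ 3.41×10^5 Gt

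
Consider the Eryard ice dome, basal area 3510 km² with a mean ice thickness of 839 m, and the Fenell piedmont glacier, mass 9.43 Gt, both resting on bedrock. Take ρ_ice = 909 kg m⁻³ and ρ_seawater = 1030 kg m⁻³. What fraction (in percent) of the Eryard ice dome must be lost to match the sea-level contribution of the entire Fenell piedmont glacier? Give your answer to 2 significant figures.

≈ 0.35 %

Equal sea-level rise means equal mass of meltwater, i.e. equal mass of ice lost.
Ice mass of Fenell: 9.430×10^12 kg; ice mass of Eryard: 2.677×10^15 kg.
Fraction required = 9.430×10^12 / 2.677×10^15 = 3.52×10^-3 → 0.35 %.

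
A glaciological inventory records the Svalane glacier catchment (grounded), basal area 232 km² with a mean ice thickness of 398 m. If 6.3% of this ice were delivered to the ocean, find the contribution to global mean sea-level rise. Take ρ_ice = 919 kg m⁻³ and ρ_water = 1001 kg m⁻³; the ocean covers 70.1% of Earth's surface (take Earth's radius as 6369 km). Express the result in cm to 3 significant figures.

≈ 1.49×10^-3 cm

Svalane: ice volume = 232 km² × 398 m = 92.34 km³; 0.063 × 92.34 × (919/1001) = 5.341 km³ of water.
Spread over 3.57×10^14 m² of ocean, Δh = 5.341×10^9 / 3.57×10^14 = 1.49×10^-5 m = 1.49×10^-3 cm.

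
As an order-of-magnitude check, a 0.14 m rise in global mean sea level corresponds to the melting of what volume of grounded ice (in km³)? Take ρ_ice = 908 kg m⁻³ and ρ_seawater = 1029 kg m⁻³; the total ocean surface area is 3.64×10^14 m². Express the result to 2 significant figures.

Required water volume = Δh × A = 0.14 m × 3.64×10^14 m² = 5.096×10^13 m³ = 5.096×10^4 km³.
Ice volume = water volume × ρ_w/ρ_ice = 5.096×10^4 × 1029/908 = 5.8×10^4 km³.

≈ 5.8×10^4 km³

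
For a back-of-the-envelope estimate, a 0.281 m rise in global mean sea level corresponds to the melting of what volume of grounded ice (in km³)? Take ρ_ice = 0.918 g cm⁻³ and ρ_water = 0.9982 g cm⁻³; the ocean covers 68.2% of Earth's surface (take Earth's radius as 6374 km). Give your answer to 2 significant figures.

≈ 1.1×10^5 km³

Required water volume = Δh × A = 0.281 m × 3.48×10^14 m² = 9.784×10^13 m³ = 9.784×10^4 km³.
Ice volume = water volume × ρ_w/ρ_ice = 9.784×10^4 × 998.2/918 = 1.1×10^5 km³.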